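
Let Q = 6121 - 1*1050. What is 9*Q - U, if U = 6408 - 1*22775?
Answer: 62006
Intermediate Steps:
U = -16367 (U = 6408 - 22775 = -16367)
Q = 5071 (Q = 6121 - 1050 = 5071)
9*Q - U = 9*5071 - 1*(-16367) = 45639 + 16367 = 62006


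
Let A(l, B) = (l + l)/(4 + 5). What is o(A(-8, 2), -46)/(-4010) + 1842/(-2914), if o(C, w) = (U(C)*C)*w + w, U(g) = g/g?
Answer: -16854022/26291565 ≈ -0.64104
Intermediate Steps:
A(l, B) = 2*l/9 (A(l, B) = (2*l)/9 = (2*l)*(1/9) = 2*l/9)
U(g) = 1
o(C, w) = w + C*w (o(C, w) = (1*C)*w + w = C*w + w = w + C*w)
o(A(-8, 2), -46)/(-4010) + 1842/(-2914) = -46*(1 + (2/9)*(-8))/(-4010) + 1842/(-2914) = -46*(1 - 16/9)*(-1/4010) + 1842*(-1/2914) = -46*(-7/9)*(-1/4010) - 921/1457 = (322/9)*(-1/4010) - 921/1457 = -161/18045 - 921/1457 = -16854022/26291565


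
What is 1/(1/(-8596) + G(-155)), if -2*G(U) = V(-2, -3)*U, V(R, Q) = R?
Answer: -8596/1332381 ≈ -0.0064516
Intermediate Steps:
G(U) = U (G(U) = -(-1)*U = U)
1/(1/(-8596) + G(-155)) = 1/(1/(-8596) - 155) = 1/(-1/8596 - 155) = 1/(-1332381/8596) = -8596/1332381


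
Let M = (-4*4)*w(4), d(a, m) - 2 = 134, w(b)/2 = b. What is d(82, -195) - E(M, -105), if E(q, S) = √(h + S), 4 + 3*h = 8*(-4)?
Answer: 136 - 3*I*√13 ≈ 136.0 - 10.817*I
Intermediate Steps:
w(b) = 2*b
h = -12 (h = -4/3 + (8*(-4))/3 = -4/3 + (⅓)*(-32) = -4/3 - 32/3 = -12)
d(a, m) = 136 (d(a, m) = 2 + 134 = 136)
M = -128 (M = (-4*4)*(2*4) = -16*8 = -128)
E(q, S) = √(-12 + S)
d(82, -195) - E(M, -105) = 136 - √(-12 - 105) = 136 - √(-117) = 136 - 3*I*√13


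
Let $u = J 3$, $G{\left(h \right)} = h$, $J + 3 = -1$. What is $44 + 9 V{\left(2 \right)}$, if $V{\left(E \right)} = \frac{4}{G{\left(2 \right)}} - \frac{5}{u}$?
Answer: $\frac{263}{4} \approx 65.75$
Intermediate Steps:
$J = -4$ ($J = -3 - 1 = -4$)
$u = -12$ ($u = \left(-4\right) 3 = -12$)
$V{\left(E \right)} = \frac{29}{12}$ ($V{\left(E \right)} = \frac{4}{2} - \frac{5}{-12} = 4 \cdot \frac{1}{2} - - \frac{5}{12} = 2 + \frac{5}{12} = \frac{29}{12}$)
$44 + 9 V{\left(2 \right)} = 44 + 9 \cdot \frac{29}{12} = 44 + \frac{87}{4} = \frac{263}{4}$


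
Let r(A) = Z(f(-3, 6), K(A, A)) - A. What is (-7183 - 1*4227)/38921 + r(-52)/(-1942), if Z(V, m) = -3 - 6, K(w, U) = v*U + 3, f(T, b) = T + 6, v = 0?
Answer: -23831823/75584582 ≈ -0.31530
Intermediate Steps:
f(T, b) = 6 + T
K(w, U) = 3 (K(w, U) = 0*U + 3 = 0 + 3 = 3)
Z(V, m) = -9
r(A) = -9 - A
(-7183 - 1*4227)/38921 + r(-52)/(-1942) = (-7183 - 1*4227)/38921 + (-9 - 1*(-52))/(-1942) = (-7183 - 4227)*(1/38921) + (-9 + 52)*(-1/1942) = -11410*1/38921 + 43*(-1/1942) = -11410/38921 - 43/1942 = -23831823/75584582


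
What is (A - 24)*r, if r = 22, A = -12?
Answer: -792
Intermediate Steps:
(A - 24)*r = (-12 - 24)*22 = -36*22 = -792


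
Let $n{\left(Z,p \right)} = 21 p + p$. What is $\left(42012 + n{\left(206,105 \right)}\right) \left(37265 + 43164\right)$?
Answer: $3564774138$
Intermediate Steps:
$n{\left(Z,p \right)} = 22 p$
$\left(42012 + n{\left(206,105 \right)}\right) \left(37265 + 43164\right) = \left(42012 + 22 \cdot 105\right) \left(37265 + 43164\right) = \left(42012 + 2310\right) 80429 = 44322 \cdot 80429 = 3564774138$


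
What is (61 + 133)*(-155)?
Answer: -30070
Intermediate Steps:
(61 + 133)*(-155) = 194*(-155) = -30070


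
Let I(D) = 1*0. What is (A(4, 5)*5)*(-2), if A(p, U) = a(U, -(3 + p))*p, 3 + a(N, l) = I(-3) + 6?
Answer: -120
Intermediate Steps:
I(D) = 0
a(N, l) = 3 (a(N, l) = -3 + (0 + 6) = -3 + 6 = 3)
A(p, U) = 3*p
(A(4, 5)*5)*(-2) = ((3*4)*5)*(-2) = (12*5)*(-2) = 60*(-2) = -120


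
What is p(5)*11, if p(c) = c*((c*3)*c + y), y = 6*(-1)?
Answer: 3795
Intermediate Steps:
y = -6
p(c) = c*(-6 + 3*c**2) (p(c) = c*((c*3)*c - 6) = c*((3*c)*c - 6) = c*(3*c**2 - 6) = c*(-6 + 3*c**2))
p(5)*11 = (3*5*(-2 + 5**2))*11 = (3*5*(-2 + 25))*11 = (3*5*23)*11 = 345*11 = 3795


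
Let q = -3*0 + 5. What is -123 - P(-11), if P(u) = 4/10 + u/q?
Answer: -606/5 ≈ -121.20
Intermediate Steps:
q = 5 (q = 0 + 5 = 5)
P(u) = 2/5 + u/5 (P(u) = 4/10 + u/5 = 4*(1/10) + u*(1/5) = 2/5 + u/5)
-123 - P(-11) = -123 - (2/5 + (1/5)*(-11)) = -123 - (2/5 - 11/5) = -123 - 1*(-9/5) = -123 + 9/5 = -606/5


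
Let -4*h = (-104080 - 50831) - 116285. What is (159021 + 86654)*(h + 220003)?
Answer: 70705756350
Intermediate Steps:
h = 67799 (h = -((-104080 - 50831) - 116285)/4 = -(-154911 - 116285)/4 = -¼*(-271196) = 67799)
(159021 + 86654)*(h + 220003) = (159021 + 86654)*(67799 + 220003) = 245675*287802 = 70705756350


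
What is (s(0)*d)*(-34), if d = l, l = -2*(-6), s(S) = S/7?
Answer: 0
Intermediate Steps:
s(S) = S/7 (s(S) = S*(⅐) = S/7)
l = 12
d = 12
(s(0)*d)*(-34) = (((⅐)*0)*12)*(-34) = (0*12)*(-34) = 0*(-34) = 0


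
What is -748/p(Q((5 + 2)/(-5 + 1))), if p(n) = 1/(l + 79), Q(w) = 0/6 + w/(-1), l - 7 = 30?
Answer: -86768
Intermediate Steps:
l = 37 (l = 7 + 30 = 37)
Q(w) = -w (Q(w) = 0*(1/6) + w*(-1) = 0 - w = -w)
p(n) = 1/116 (p(n) = 1/(37 + 79) = 1/116)
-748/p(Q((5 + 2)/(-5 + 1))) = -748/1/116 = -748*116 = -86768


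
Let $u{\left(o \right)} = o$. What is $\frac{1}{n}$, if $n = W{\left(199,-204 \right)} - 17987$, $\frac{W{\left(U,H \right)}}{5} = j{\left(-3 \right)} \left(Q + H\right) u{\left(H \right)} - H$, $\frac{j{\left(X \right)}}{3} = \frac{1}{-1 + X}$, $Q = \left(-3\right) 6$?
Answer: $- \frac{1}{186797} \approx -5.3534 \cdot 10^{-6}$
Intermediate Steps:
$Q = -18$
$j{\left(X \right)} = \frac{3}{-1 + X}$
$W{\left(U,H \right)} = - 5 H + 5 H \left(\frac{27}{2} - \frac{3 H}{4}\right)$ ($W{\left(U,H \right)} = 5 \left(\frac{3}{-1 - 3} \left(-18 + H\right) H - H\right) = 5 \left(\frac{3}{-4} \left(-18 + H\right) H - H\right) = 5 \left(3 \left(- \frac{1}{4}\right) \left(-18 + H\right) H - H\right) = 5 \left(- \frac{3 \left(-18 + H\right)}{4} H - H\right) = 5 \left(\left(\frac{27}{2} - \frac{3 H}{4}\right) H - H\right) = 5 \left(H \left(\frac{27}{2} - \frac{3 H}{4}\right) - H\right) = 5 \left(- H + H \left(\frac{27}{2} - \frac{3 H}{4}\right)\right) = - 5 H + 5 H \left(\frac{27}{2} - \frac{3 H}{4}\right)$)
$n = -186797$ ($n = \frac{5}{4} \left(-204\right) \left(50 - -612\right) - 17987 = \frac{5}{4} \left(-204\right) \left(50 + 612\right) - 17987 = \frac{5}{4} \left(-204\right) 662 - 17987 = -168810 - 17987 = -186797$)
$\frac{1}{n} = \frac{1}{-186797} = - \frac{1}{186797}$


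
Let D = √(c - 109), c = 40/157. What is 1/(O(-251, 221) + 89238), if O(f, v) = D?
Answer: 4670122/416752352727 - I*√297829/416752352727 ≈ 1.1206e-5 - 1.3095e-9*I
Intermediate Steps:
c = 40/157 (c = 40*(1/157) = 40/157 ≈ 0.25478)
D = 3*I*√297829/157 (D = √(40/157 - 109) = √(-17073/157) = 3*I*√297829/157 ≈ 10.428*I)
O(f, v) = 3*I*√297829/157
1/(O(-251, 221) + 89238) = 1/(3*I*√297829/157 + 89238) = 1/(89238 + 3*I*√297829/157)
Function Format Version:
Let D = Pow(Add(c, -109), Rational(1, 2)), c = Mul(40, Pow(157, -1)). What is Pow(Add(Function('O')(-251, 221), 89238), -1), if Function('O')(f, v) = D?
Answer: Add(Rational(4670122, 416752352727), Mul(Rational(-1, 416752352727), I, Pow(297829, Rational(1, 2)))) ≈ Add(1.1206e-5, Mul(-1.3095e-9, I))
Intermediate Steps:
c = Rational(40, 157) (c = Mul(40, Rational(1, 157)) = Rational(40, 157) ≈ 0.25478)
D = Mul(Rational(3, 157), I, Pow(297829, Rational(1, 2))) (D = Pow(Add(Rational(40, 157), -109), Rational(1, 2)) = Pow(Rational(-17073, 157), Rational(1, 2)) = Mul(Rational(3, 157), I, Pow(297829, Rational(1, 2))) ≈ Mul(10.428, I))
Function('O')(f, v) = Mul(Rational(3, 157), I, Pow(297829, Rational(1, 2)))
Pow(Add(Function('O')(-251, 221), 89238), -1) = Pow(Add(Mul(Rational(3, 157), I, Pow(297829, Rational(1, 2))), 89238), -1) = Pow(Add(89238, Mul(Rational(3, 157), I, Pow(297829, Rational(1, 2)))), -1)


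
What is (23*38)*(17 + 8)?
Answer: 21850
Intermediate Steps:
(23*38)*(17 + 8) = 874*25 = 21850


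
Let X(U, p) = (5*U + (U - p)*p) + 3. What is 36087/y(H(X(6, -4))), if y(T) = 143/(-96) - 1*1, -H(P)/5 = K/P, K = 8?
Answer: -3464352/239 ≈ -14495.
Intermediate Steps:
X(U, p) = 3 + 5*U + p*(U - p) (X(U, p) = (5*U + p*(U - p)) + 3 = 3 + 5*U + p*(U - p))
H(P) = -40/P
y(T) = -239/96 (y(T) = 143*(-1/96) - 1 = -143/96 - 1 = -239/96)
36087/y(H(X(6, -4))) = 36087/(-239/96) = 36087*(-96/239) = -3464352/239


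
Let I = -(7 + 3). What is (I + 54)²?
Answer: 1936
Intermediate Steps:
I = -10 (I = -1*10 = -10)
(I + 54)² = (-10 + 54)² = 44² = 1936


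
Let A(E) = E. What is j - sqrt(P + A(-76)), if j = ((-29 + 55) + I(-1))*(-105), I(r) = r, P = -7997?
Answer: -2625 - 3*I*sqrt(897) ≈ -2625.0 - 89.85*I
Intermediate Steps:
j = -2625 (j = ((-29 + 55) - 1)*(-105) = (26 - 1)*(-105) = 25*(-105) = -2625)
j - sqrt(P + A(-76)) = -2625 - sqrt(-7997 - 76) = -2625 - sqrt(-8073) = -2625 - 3*I*sqrt(897)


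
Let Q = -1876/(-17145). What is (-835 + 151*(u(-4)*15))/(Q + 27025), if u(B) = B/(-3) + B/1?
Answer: -117871875/463345501 ≈ -0.25439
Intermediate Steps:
u(B) = 2*B/3 (u(B) = B*(-⅓) + B*1 = -B/3 + B = 2*B/3)
Q = 1876/17145 (Q = -1876*(-1/17145) = 1876/17145 ≈ 0.10942)
(-835 + 151*(u(-4)*15))/(Q + 27025) = (-835 + 151*(((⅔)*(-4))*15))/(1876/17145 + 27025) = (-835 + 151*(-8/3*15))/(463345501/17145) = (-835 + 151*(-40))*(17145/463345501) = (-835 - 6040)*(17145/463345501) = -6875*17145/463345501 = -117871875/463345501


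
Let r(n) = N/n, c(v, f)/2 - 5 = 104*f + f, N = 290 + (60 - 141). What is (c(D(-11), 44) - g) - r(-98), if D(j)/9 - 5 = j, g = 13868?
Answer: -452355/98 ≈ -4615.9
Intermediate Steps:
D(j) = 45 + 9*j
N = 209 (N = 290 - 81 = 209)
c(v, f) = 10 + 210*f (c(v, f) = 10 + 2*(104*f + f) = 10 + 2*(105*f) = 10 + 210*f)
r(n) = 209/n
(c(D(-11), 44) - g) - r(-98) = ((10 + 210*44) - 1*13868) - 209/(-98) = ((10 + 9240) - 13868) - 209*(-1)/98 = (9250 - 13868) - 1*(-209/98) = -4618 + 209/98 = -452355/98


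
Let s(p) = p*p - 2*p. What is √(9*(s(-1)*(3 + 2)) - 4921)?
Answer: I*√4786 ≈ 69.181*I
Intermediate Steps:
s(p) = p² - 2*p
√(9*(s(-1)*(3 + 2)) - 4921) = √(9*((-(-2 - 1))*(3 + 2)) - 4921) = √(9*(-1*(-3)*5) - 4921) = √(9*(3*5) - 4921) = √(9*15 - 4921) = √(135 - 4921) = √(-4786) = I*√4786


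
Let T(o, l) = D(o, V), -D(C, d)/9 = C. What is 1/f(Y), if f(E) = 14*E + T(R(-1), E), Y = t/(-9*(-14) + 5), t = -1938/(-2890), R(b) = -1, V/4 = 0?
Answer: 11135/101013 ≈ 0.11023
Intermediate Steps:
V = 0 (V = 4*0 = 0)
D(C, d) = -9*C
t = 57/85 (t = -1938*(-1/2890) = 57/85 ≈ 0.67059)
T(o, l) = -9*o
Y = 57/11135 (Y = 57/(85*(-9*(-14) + 5)) = 57/(85*(126 + 5)) = (57/85)/131 = (57/85)*(1/131) = 57/11135 ≈ 0.0051190)
f(E) = 9 + 14*E (f(E) = 14*E - 9*(-1) = 14*E + 9 = 9 + 14*E)
1/f(Y) = 1/(9 + 14*(57/11135)) = 1/(9 + 798/11135) = 1/(101013/11135) = 11135/101013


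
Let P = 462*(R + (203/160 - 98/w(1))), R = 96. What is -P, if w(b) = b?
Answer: 27027/80 ≈ 337.84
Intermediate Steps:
P = -27027/80 (P = 462*(96 + (203/160 - 98/1)) = 462*(96 + (203*(1/160) - 98*1)) = 462*(96 + (203/160 - 98)) = 462*(96 - 15477/160) = 462*(-117/160) = -27027/80 ≈ -337.84)
-P = -1*(-27027/80) = 27027/80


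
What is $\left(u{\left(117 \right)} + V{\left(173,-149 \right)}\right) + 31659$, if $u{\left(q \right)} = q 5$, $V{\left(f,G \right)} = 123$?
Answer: $32367$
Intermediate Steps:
$u{\left(q \right)} = 5 q$
$\left(u{\left(117 \right)} + V{\left(173,-149 \right)}\right) + 31659 = \left(5 \cdot 117 + 123\right) + 31659 = \left(585 + 123\right) + 31659 = 708 + 31659 = 32367$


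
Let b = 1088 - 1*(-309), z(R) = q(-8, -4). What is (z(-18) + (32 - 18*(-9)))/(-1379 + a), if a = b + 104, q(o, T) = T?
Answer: 95/61 ≈ 1.5574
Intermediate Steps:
z(R) = -4
b = 1397 (b = 1088 + 309 = 1397)
a = 1501 (a = 1397 + 104 = 1501)
(z(-18) + (32 - 18*(-9)))/(-1379 + a) = (-4 + (32 - 18*(-9)))/(-1379 + 1501) = (-4 + (32 + 162))/122 = (-4 + 194)*(1/122) = 190*(1/122) = 95/61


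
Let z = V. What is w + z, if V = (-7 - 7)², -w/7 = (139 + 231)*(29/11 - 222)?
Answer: 6251826/11 ≈ 5.6835e+5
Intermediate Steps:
w = 6249670/11 (w = -7*(139 + 231)*(29/11 - 222) = -2590*(29*(1/11) - 222) = -2590*(29/11 - 222) = -2590*(-2413)/11 = -7*(-892810/11) = 6249670/11 ≈ 5.6815e+5)
V = 196 (V = (-14)² = 196)
z = 196
w + z = 6249670/11 + 196 = 6251826/11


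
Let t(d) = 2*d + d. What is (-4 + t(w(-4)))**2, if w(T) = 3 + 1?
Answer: 64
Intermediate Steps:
w(T) = 4
t(d) = 3*d
(-4 + t(w(-4)))**2 = (-4 + 3*4)**2 = (-4 + 12)**2 = 8**2 = 64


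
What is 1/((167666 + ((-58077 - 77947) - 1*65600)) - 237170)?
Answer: -1/271128 ≈ -3.6883e-6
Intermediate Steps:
1/((167666 + ((-58077 - 77947) - 1*65600)) - 237170) = 1/((167666 + (-136024 - 65600)) - 237170) = 1/((167666 - 201624) - 237170) = 1/(-33958 - 237170) = 1/(-271128) = -1/271128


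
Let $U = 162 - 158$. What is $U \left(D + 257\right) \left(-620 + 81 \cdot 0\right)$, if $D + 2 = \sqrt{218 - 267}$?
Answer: $-632400 - 17360 i \approx -6.324 \cdot 10^{5} - 17360.0 i$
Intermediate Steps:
$D = -2 + 7 i$ ($D = -2 + \sqrt{218 - 267} = -2 + \sqrt{-49} = -2 + 7 i \approx -2.0 + 7.0 i$)
$U = 4$ ($U = 162 - 158 = 4$)
$U \left(D + 257\right) \left(-620 + 81 \cdot 0\right) = 4 \left(\left(-2 + 7 i\right) + 257\right) \left(-620 + 81 \cdot 0\right) = 4 \left(255 + 7 i\right) \left(-620 + 0\right) = 4 \left(255 + 7 i\right) \left(-620\right) = 4 \left(-158100 - 4340 i\right) = -632400 - 17360 i$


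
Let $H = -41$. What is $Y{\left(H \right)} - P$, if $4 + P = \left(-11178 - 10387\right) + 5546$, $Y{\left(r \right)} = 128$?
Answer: $16151$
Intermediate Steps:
$P = -16023$ ($P = -4 + \left(\left(-11178 - 10387\right) + 5546\right) = -4 + \left(-21565 + 5546\right) = -4 - 16019 = -16023$)
$Y{\left(H \right)} - P = 128 - -16023 = 128 + 16023 = 16151$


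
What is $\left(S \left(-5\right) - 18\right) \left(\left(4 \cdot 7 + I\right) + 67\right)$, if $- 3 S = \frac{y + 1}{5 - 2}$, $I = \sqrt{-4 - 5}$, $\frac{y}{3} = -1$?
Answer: $- \frac{16340}{9} - \frac{172 i}{3} \approx -1815.6 - 57.333 i$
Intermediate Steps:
$y = -3$ ($y = 3 \left(-1\right) = -3$)
$I = 3 i$ ($I = \sqrt{-9} = 3 i \approx 3.0 i$)
$S = \frac{2}{9}$ ($S = - \frac{\left(-3 + 1\right) \frac{1}{5 - 2}}{3} = - \frac{\left(-2\right) \frac{1}{3}}{3} = \left(- \frac{1}{3}\right) \left(- \frac{2}{3}\right) = \frac{2}{9} \approx 0.22222$)
$\left(S \left(-5\right) - 18\right) \left(\left(4 \cdot 7 + I\right) + 67\right) = \left(\frac{2}{9} \left(-5\right) - 18\right) \left(\left(4 \cdot 7 + 3 i\right) + 67\right) = \left(- \frac{10}{9} - 18\right) \left(\left(28 + 3 i\right) + 67\right) = - \frac{172 \left(95 + 3 i\right)}{9} = - \frac{16340}{9} - \frac{172 i}{3}$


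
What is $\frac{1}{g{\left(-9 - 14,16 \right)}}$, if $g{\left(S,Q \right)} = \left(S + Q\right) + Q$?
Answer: $\frac{1}{9} \approx 0.11111$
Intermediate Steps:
$g{\left(S,Q \right)} = S + 2 Q$ ($g{\left(S,Q \right)} = \left(Q + S\right) + Q = S + 2 Q$)
$\frac{1}{g{\left(-9 - 14,16 \right)}} = \frac{1}{\left(-9 - 14\right) + 2 \cdot 16} = \frac{1}{\left(-9 - 14\right) + 32} = \frac{1}{-23 + 32} = \frac{1}{9}$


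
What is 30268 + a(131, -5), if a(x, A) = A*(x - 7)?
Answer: 29648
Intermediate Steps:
a(x, A) = A*(-7 + x)
30268 + a(131, -5) = 30268 - 5*(-7 + 131) = 30268 - 5*124 = 30268 - 620 = 29648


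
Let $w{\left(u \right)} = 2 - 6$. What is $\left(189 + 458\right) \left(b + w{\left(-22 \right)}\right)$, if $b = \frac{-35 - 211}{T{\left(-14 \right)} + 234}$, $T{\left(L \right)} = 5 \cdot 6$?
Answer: $- \frac{140399}{44} \approx -3190.9$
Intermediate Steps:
$T{\left(L \right)} = 30$
$b = - \frac{41}{44}$ ($b = \frac{-35 - 211}{30 + 234} = - \frac{246}{264} = \left(-246\right) \frac{1}{264} = - \frac{41}{44} \approx -0.93182$)
$w{\left(u \right)} = -4$ ($w{\left(u \right)} = 2 - 6 = -4$)
$\left(189 + 458\right) \left(b + w{\left(-22 \right)}\right) = \left(189 + 458\right) \left(- \frac{41}{44} - 4\right) = 647 \left(- \frac{217}{44}\right) = - \frac{140399}{44}$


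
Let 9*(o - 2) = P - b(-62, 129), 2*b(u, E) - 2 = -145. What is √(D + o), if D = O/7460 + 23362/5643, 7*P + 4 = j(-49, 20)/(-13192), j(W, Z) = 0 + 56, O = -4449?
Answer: √88050289822880142388785/80987188590 ≈ 3.6639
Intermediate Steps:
j(W, Z) = 56
b(u, E) = -143/2 (b(u, E) = 1 + (½)*(-145) = 1 - 145/2 = -143/2)
P = -6603/11543 (P = -4/7 + (56/(-13192))/7 = -4/7 + (56*(-1/13192))/7 = -4/7 + (⅐)*(-7/1649) = -4/7 - 1/1649 = -6603/11543 ≈ -0.57203)
D = 149174813/42096780 (D = -4449/7460 + 23362/5643 = 149174813/42096780 ≈ 3.5436)
o = 2052991/207774 (o = 2 + (-6603/11543 - 1*(-143/2))/9 = 2 + (-6603/11543 + 143/2)/9 = 2 + (⅑)*(1637443/23086) = 2 + 1637443/207774 = 2052991/207774 ≈ 9.8809)
√(D + o) = √(149174813/42096780 + 2052991/207774) = √(6523275448069/485923131540) = √88050289822880142388785/80987188590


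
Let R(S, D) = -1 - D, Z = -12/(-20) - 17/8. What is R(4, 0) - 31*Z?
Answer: 1851/40 ≈ 46.275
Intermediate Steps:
Z = -61/40 (Z = -12*(-1/20) - 17*1/8 = 3/5 - 17/8 = -61/40 ≈ -1.5250)
R(4, 0) - 31*Z = (-1 - 1*0) - 31*(-61/40) = (-1 + 0) + 1891/40 = -1 + 1891/40 = 1851/40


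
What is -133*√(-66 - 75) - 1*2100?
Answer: -2100 - 133*I*√141 ≈ -2100.0 - 1579.3*I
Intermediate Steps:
-133*√(-66 - 75) - 1*2100 = -133*I*√141 - 2100 = -2100 - 133*I*√141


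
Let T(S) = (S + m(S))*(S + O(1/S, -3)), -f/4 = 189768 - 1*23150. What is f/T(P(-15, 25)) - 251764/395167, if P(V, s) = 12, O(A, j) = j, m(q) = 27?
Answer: -263456109988/138703617 ≈ -1899.4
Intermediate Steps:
f = -666472 (f = -4*(189768 - 1*23150) = -4*(189768 - 23150) = -4*166618 = -666472)
T(S) = (-3 + S)*(27 + S) (T(S) = (S + 27)*(S - 3) = (27 + S)*(-3 + S) = (-3 + S)*(27 + S))
f/T(P(-15, 25)) - 251764/395167 = -666472/(-81 + 12**2 + 24*12) - 251764/395167 = -666472/(-81 + 144 + 288) - 251764*1/395167 = -666472/351 - 251764/395167 = -263456109988/138703617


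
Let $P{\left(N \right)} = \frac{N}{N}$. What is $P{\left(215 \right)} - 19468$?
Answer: $-19467$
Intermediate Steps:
$P{\left(N \right)} = 1$
$P{\left(215 \right)} - 19468 = 1 - 19468 = -19467$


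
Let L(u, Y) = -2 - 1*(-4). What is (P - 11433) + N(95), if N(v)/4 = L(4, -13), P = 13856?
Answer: 2431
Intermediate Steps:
L(u, Y) = 2 (L(u, Y) = -2 + 4 = 2)
N(v) = 8 (N(v) = 4*2 = 8)
(P - 11433) + N(95) = (13856 - 11433) + 8 = 2423 + 8 = 2431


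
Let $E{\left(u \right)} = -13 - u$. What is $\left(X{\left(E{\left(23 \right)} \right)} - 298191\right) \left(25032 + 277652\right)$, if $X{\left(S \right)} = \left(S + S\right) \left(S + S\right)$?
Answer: $-88688530788$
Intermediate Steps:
$X{\left(S \right)} = 4 S^{2}$ ($X{\left(S \right)} = 2 S 2 S = 4 S^{2}$)
$\left(X{\left(E{\left(23 \right)} \right)} - 298191\right) \left(25032 + 277652\right) = \left(4 \left(-13 - 23\right)^{2} - 298191\right) \left(25032 + 277652\right) = \left(4 \left(-13 - 23\right)^{2} - 298191\right) 302684 = \left(4 \left(-36\right)^{2} - 298191\right) 302684 = \left(4 \cdot 1296 - 298191\right) 302684 = \left(5184 - 298191\right) 302684 = \left(-293007\right) 302684 = -88688530788$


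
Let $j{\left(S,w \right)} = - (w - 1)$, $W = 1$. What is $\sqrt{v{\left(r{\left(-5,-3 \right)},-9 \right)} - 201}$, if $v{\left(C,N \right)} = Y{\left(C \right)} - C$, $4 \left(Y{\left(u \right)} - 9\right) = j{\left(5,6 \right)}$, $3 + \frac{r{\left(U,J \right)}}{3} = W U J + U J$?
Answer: $\frac{i \sqrt{1097}}{2} \approx 16.56 i$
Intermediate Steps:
$r{\left(U,J \right)} = -9 + 6 J U$ ($r{\left(U,J \right)} = -9 + 3 \left(1 U J + U J\right) = -9 + 3 \left(U J + J U\right) = -9 + 3 \left(J U + J U\right) = -9 + 3 \cdot 2 J U = -9 + 6 J U$)
$j{\left(S,w \right)} = 1 - w$ ($j{\left(S,w \right)} = - (-1 + w) = 1 - w$)
$Y{\left(u \right)} = \frac{31}{4}$ ($Y{\left(u \right)} = 9 + \frac{1 - 6}{4} = 9 + \frac{1}{4} \left(-5\right) = 9 - \frac{5}{4} = \frac{31}{4}$)
$v{\left(C,N \right)} = \frac{31}{4} - C$
$\sqrt{v{\left(r{\left(-5,-3 \right)},-9 \right)} - 201} = \sqrt{\left(\frac{31}{4} - \left(-9 + 6 \left(-3\right) \left(-5\right)\right)\right) - 201} = \sqrt{\left(\frac{31}{4} - \left(-9 + 90\right)\right) - 201} = \sqrt{\left(\frac{31}{4} - 81\right) - 201} = \sqrt{- \frac{293}{4} - 201} = \sqrt{- \frac{1097}{4}} = \frac{i \sqrt{1097}}{2}$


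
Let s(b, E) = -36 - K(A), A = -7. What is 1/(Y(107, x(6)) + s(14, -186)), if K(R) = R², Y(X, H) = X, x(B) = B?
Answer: 1/22 ≈ 0.045455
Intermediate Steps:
s(b, E) = -85 (s(b, E) = -36 - 1*(-7)² = -36 - 1*49 = -36 - 49 = -85)
1/(Y(107, x(6)) + s(14, -186)) = 1/(107 - 85) = 1/22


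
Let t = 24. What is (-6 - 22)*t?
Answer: -672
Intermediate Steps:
(-6 - 22)*t = (-6 - 22)*24 = -28*24 = -672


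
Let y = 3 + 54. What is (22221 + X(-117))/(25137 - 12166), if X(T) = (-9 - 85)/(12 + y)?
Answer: 1533155/894999 ≈ 1.7130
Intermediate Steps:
y = 57
X(T) = -94/69 (X(T) = (-9 - 85)/(12 + 57) = -94/69)
(22221 + X(-117))/(25137 - 12166) = (22221 - 94/69)/(25137 - 12166) = (1533155/69)/12971 = (1533155/69)*(1/12971) = 1533155/894999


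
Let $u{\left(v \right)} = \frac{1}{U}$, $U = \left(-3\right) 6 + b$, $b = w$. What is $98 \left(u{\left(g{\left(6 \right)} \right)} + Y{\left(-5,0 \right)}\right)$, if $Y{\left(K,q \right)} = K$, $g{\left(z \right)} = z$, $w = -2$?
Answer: $- \frac{4949}{10} \approx -494.9$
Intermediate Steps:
$b = -2$
$U = -20$ ($U = \left(-3\right) 6 - 2 = -18 - 2 = -20$)
$u{\left(v \right)} = - \frac{1}{20}$ ($u{\left(v \right)} = \frac{1}{-20} = - \frac{1}{20}$)
$98 \left(u{\left(g{\left(6 \right)} \right)} + Y{\left(-5,0 \right)}\right) = 98 \left(- \frac{1}{20} - 5\right) = 98 \left(- \frac{101}{20}\right) = - \frac{4949}{10}$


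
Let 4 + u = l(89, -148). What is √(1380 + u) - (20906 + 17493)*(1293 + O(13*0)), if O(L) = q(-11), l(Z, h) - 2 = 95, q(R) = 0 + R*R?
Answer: -54296186 + √1473 ≈ -5.4296e+7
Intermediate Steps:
q(R) = R² (q(R) = 0 + R² = R²)
l(Z, h) = 97 (l(Z, h) = 2 + 95 = 97)
u = 93 (u = -4 + 97 = 93)
O(L) = 121 (O(L) = (-11)² = 121)
√(1380 + u) - (20906 + 17493)*(1293 + O(13*0)) = √(1380 + 93) - (20906 + 17493)*(1293 + 121) = √1473 - 38399*1414 = √1473 - 1*54296186 = √1473 - 54296186 = -54296186 + √1473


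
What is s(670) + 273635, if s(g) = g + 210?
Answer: 274515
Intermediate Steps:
s(g) = 210 + g
s(670) + 273635 = (210 + 670) + 273635 = 880 + 273635 = 274515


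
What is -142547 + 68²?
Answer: -137923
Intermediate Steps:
-142547 + 68² = -142547 + 4624 = -137923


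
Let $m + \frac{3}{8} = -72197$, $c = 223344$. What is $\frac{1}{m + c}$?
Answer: $\frac{8}{1209173} \approx 6.6161 \cdot 10^{-6}$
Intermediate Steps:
$m = - \frac{577579}{8}$ ($m = - \frac{3}{8} - 72197 = - \frac{577579}{8} \approx -72197.0$)
$\frac{1}{m + c} = \frac{1}{- \frac{577579}{8} + 223344} = \frac{1}{\frac{1209173}{8}} = \frac{8}{1209173}$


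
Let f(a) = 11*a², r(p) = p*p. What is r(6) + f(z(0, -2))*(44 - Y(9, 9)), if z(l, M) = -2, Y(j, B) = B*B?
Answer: -1592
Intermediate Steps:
Y(j, B) = B²
r(p) = p²
r(6) + f(z(0, -2))*(44 - Y(9, 9)) = 6² + (11*(-2)²)*(44 - 1*9²) = 36 + (11*4)*(44 - 1*81) = 36 + 44*(44 - 81) = 36 + 44*(-37) = 36 - 1628 = -1592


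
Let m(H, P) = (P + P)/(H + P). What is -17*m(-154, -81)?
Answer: -2754/235 ≈ -11.719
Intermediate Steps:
m(H, P) = 2*P/(H + P) (m(H, P) = (2*P)/(H + P) = 2*P/(H + P))
-17*m(-154, -81) = -34*(-81)/(-154 - 81) = -34*(-81)/(-235) = -34*(-81)*(-1)/235 = -17*162/235 = -2754/235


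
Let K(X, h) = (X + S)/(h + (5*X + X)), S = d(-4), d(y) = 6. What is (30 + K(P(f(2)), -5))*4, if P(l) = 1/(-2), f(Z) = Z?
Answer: 469/4 ≈ 117.25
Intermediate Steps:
S = 6
P(l) = -½
K(X, h) = (6 + X)/(h + 6*X) (K(X, h) = (X + 6)/(h + (5*X + X)) = (6 + X)/(h + 6*X))
(30 + K(P(f(2)), -5))*4 = (30 + (6 - ½)/(-5 + 6*(-½)))*4 = (30 + (11/2)/(-5 - 3))*4 = (30 + (11/2)/(-8))*4 = (30 - ⅛*11/2)*4 = (30 - 11/16)*4 = (469/16)*4 = 469/4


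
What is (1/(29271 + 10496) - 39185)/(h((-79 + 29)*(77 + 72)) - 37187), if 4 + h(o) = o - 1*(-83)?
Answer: 779134947/885968993 ≈ 0.87942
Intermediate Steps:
h(o) = 79 + o (h(o) = -4 + (o - 1*(-83)) = -4 + (o + 83) = -4 + (83 + o) = 79 + o)
(1/(29271 + 10496) - 39185)/(h((-79 + 29)*(77 + 72)) - 37187) = (1/(29271 + 10496) - 39185)/((79 + (-79 + 29)*(77 + 72)) - 37187) = (1/39767 - 39185)/((79 - 50*149) - 37187) = (1/39767 - 39185)/((79 - 7450) - 37187) = -1558269894/(39767*(-7371 - 37187)) = -1558269894/39767/(-44558) = -1558269894/39767*(-1/44558) = 779134947/885968993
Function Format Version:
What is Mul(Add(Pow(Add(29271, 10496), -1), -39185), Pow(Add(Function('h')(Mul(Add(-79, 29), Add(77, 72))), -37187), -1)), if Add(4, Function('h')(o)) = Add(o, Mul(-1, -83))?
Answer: Rational(779134947, 885968993) ≈ 0.87942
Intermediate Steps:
Function('h')(o) = Add(79, o) (Function('h')(o) = Add(-4, Add(o, Mul(-1, -83))) = Add(-4, Add(o, 83)) = Add(-4, Add(83, o)) = Add(79, o))
Mul(Add(Pow(Add(29271, 10496), -1), -39185), Pow(Add(Function('h')(Mul(Add(-79, 29), Add(77, 72))), -37187), -1)) = Mul(Add(Pow(Add(29271, 10496), -1), -39185), Pow(Add(Add(79, Mul(Add(-79, 29), Add(77, 72))), -37187), -1)) = Mul(Add(Pow(39767, -1), -39185), Pow(Add(Add(79, Mul(-50, 149)), -37187), -1)) = Mul(Add(Rational(1, 39767), -39185), Pow(Add(Add(79, -7450), -37187), -1)) = Mul(Rational(-1558269894, 39767), Pow(Add(-7371, -37187), -1)) = Mul(Rational(-1558269894, 39767), Pow(-44558, -1)) = Mul(Rational(-1558269894, 39767), Rational(-1, 44558)) = Rational(779134947, 885968993)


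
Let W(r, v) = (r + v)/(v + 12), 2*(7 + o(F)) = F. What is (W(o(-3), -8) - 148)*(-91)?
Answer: 110747/8 ≈ 13843.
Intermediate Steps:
o(F) = -7 + F/2
W(r, v) = (r + v)/(12 + v)
(W(o(-3), -8) - 148)*(-91) = (((-7 + (½)*(-3)) - 8)/(12 - 8) - 148)*(-91) = (((-7 - 3/2) - 8)/4 - 148)*(-91) = ((-17/2 - 8)/4 - 148)*(-91) = ((¼)*(-33/2) - 148)*(-91) = (-33/8 - 148)*(-91) = -1217/8*(-91) = 110747/8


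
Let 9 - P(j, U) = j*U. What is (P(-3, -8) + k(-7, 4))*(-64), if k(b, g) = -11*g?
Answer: 3776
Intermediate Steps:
P(j, U) = 9 - U*j (P(j, U) = 9 - j*U = 9 - U*j)
(P(-3, -8) + k(-7, 4))*(-64) = ((9 - 1*(-8)*(-3)) - 11*4)*(-64) = ((9 - 24) - 44)*(-64) = (-15 - 44)*(-64) = -59*(-64) = 3776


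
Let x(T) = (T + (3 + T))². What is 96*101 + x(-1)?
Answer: 9697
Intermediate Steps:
x(T) = (3 + 2*T)²
96*101 + x(-1) = 96*101 + (3 + 2*(-1))² = 9696 + (3 - 2)² = 9696 + 1² = 9696 + 1 = 9697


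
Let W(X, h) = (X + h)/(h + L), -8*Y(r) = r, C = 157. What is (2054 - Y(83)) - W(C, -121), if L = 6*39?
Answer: 1865907/904 ≈ 2064.1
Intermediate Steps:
Y(r) = -r/8
L = 234
W(X, h) = (X + h)/(234 + h) (W(X, h) = (X + h)/(h + 234) = (X + h)/(234 + h))
(2054 - Y(83)) - W(C, -121) = (2054 - (-1)*83/8) - (157 - 121)/(234 - 121) = (2054 - 1*(-83/8)) - 36/113 = (2054 + 83/8) - 36/113 = 16515/8 - 1*36/113 = 16515/8 - 36/113 = 1865907/904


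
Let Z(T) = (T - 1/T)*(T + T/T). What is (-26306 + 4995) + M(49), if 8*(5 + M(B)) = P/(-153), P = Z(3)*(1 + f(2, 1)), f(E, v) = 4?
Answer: -9784064/459 ≈ -21316.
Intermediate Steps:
Z(T) = (1 + T)*(T - 1/T) (Z(T) = (T - 1/T)*(T + 1) = (T - 1/T)*(1 + T) = (1 + T)*(T - 1/T))
P = 160/3 (P = (-1 + 3 + 3² - 1/3)*(1 + 4) = (-1 + 3 + 9 - 1*⅓)*5 = (-1 + 3 + 9 - ⅓)*5 = (32/3)*5 = 160/3 ≈ 53.333)
M(B) = -2315/459 (M(B) = -5 + ((160/3)/(-153))/8 = -5 + ((160/3)*(-1/153))/8 = -5 + (⅛)*(-160/459) = -5 - 20/459 = -2315/459)
(-26306 + 4995) + M(49) = (-26306 + 4995) - 2315/459 = -21311 - 2315/459 = -9784064/459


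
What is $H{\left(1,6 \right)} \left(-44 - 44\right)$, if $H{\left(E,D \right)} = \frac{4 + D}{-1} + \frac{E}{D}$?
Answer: $\frac{2596}{3} \approx 865.33$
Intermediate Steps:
$H{\left(E,D \right)} = -4 - D + \frac{E}{D}$ ($H{\left(E,D \right)} = \left(4 + D\right) \left(-1\right) + \frac{E}{D} = \left(-4 - D\right) + \frac{E}{D} = -4 - D + \frac{E}{D}$)
$H{\left(1,6 \right)} \left(-44 - 44\right) = \left(-4 - 6 + 1 \cdot \frac{1}{6}\right) \left(-44 - 44\right) = \left(-4 - 6 + 1 \cdot \frac{1}{6}\right) \left(-88\right) = \left(-4 - 6 + \frac{1}{6}\right) \left(-88\right) = \left(- \frac{59}{6}\right) \left(-88\right) = \frac{2596}{3}$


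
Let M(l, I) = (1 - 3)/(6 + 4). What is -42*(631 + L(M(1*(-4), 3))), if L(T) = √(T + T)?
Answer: -26502 - 42*I*√10/5 ≈ -26502.0 - 26.563*I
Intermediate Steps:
M(l, I) = -⅕ (M(l, I) = -2/10 = -2*⅒ = -⅕)
L(T) = √2*√T (L(T) = √(2*T) = √2*√T)
-42*(631 + L(M(1*(-4), 3))) = -42*(631 + √2*√(-⅕)) = -42*(631 + √2*(I*√5/5)) = -42*(631 + I*√10/5) = -26502 - 42*I*√10/5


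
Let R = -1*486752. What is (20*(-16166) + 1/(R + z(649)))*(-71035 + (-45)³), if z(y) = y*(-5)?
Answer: 25690332599448560/489997 ≈ 5.2430e+10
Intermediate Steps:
R = -486752
z(y) = -5*y
(20*(-16166) + 1/(R + z(649)))*(-71035 + (-45)³) = (20*(-16166) + 1/(-486752 - 5*649))*(-71035 + (-45)³) = (-323320 + 1/(-486752 - 3245))*(-71035 - 91125) = (-323320 + 1/(-489997))*(-162160) = (-323320 - 1/489997)*(-162160) = -158425830041/489997*(-162160) = 25690332599448560/489997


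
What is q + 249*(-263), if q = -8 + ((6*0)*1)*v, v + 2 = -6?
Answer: -65495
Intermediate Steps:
v = -8 (v = -2 - 6 = -8)
q = -8 (q = -8 + ((6*0)*1)*(-8) = -8 + (0*1)*(-8) = -8 + 0*(-8) = -8 + 0 = -8)
q + 249*(-263) = -8 + 249*(-263) = -8 - 65487 = -65495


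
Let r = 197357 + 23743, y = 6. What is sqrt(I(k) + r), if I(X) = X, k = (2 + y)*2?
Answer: 2*sqrt(55279) ≈ 470.23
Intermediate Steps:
r = 221100
k = 16 (k = (2 + 6)*2 = 8*2 = 16)
sqrt(I(k) + r) = sqrt(16 + 221100) = sqrt(221116) = 2*sqrt(55279)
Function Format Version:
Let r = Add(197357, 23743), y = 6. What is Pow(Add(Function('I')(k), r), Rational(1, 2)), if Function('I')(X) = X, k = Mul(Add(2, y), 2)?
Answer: Mul(2, Pow(55279, Rational(1, 2))) ≈ 470.23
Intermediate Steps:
r = 221100
k = 16 (k = Mul(Add(2, 6), 2) = Mul(8, 2) = 16)
Pow(Add(Function('I')(k), r), Rational(1, 2)) = Pow(Add(16, 221100), Rational(1, 2)) = Pow(221116, Rational(1, 2)) = Mul(2, Pow(55279, Rational(1, 2)))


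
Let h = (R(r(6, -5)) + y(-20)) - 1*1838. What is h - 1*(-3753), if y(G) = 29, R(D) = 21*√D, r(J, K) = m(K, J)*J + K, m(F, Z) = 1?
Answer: 1965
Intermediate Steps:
r(J, K) = J + K (r(J, K) = 1*J + K = J + K)
h = -1788 (h = (21*√(6 - 5) + 29) - 1*1838 = (21*√1 + 29) - 1838 = (21*1 + 29) - 1838 = (21 + 29) - 1838 = 50 - 1838 = -1788)
h - 1*(-3753) = -1788 - 1*(-3753) = -1788 + 3753 = 1965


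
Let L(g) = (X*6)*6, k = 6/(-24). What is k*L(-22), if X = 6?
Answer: -54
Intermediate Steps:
k = -¼ (k = 6*(-1/24) = -¼ ≈ -0.25000)
L(g) = 216 (L(g) = (6*6)*6 = 36*6 = 216)
k*L(-22) = -¼*216 = -54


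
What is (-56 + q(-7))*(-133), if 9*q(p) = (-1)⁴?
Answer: 66899/9 ≈ 7433.2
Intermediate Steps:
q(p) = ⅑ (q(p) = (⅑)*(-1)⁴ = (⅑)*1 = ⅑)
(-56 + q(-7))*(-133) = (-56 + ⅑)*(-133) = -503/9*(-133) = 66899/9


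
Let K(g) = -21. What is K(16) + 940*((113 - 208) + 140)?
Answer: 42279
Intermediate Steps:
K(16) + 940*((113 - 208) + 140) = -21 + 940*((113 - 208) + 140) = -21 + 940*(-95 + 140) = -21 + 940*45 = -21 + 42300 = 42279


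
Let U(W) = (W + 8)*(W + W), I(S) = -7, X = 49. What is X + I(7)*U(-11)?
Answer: -413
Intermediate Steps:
U(W) = 2*W*(8 + W) (U(W) = (8 + W)*(2*W) = 2*W*(8 + W))
X + I(7)*U(-11) = 49 - 14*(-11)*(8 - 11) = 49 - 14*(-11)*(-3) = 49 - 7*66 = 49 - 462 = -413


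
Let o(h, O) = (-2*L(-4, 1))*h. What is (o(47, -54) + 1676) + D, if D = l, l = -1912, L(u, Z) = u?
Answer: 140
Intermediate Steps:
o(h, O) = 8*h (o(h, O) = (-2*(-4))*h = 8*h)
D = -1912
(o(47, -54) + 1676) + D = (8*47 + 1676) - 1912 = (376 + 1676) - 1912 = 2052 - 1912 = 140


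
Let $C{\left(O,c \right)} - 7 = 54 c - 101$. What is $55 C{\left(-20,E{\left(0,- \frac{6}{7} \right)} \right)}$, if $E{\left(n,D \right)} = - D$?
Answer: $- \frac{18370}{7} \approx -2624.3$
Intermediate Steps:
$C{\left(O,c \right)} = -94 + 54 c$ ($C{\left(O,c \right)} = 7 + \left(54 c - 101\right) = 7 + \left(-101 + 54 c\right) = -94 + 54 c$)
$55 C{\left(-20,E{\left(0,- \frac{6}{7} \right)} \right)} = 55 \left(-94 + 54 \left(- \frac{-6}{7}\right)\right) = 55 \left(-94 + 54 \left(\left(-1\right) \left(- \frac{6}{7}\right)\right)\right) = 55 \left(-94 + 54 \cdot \frac{6}{7}\right) = 55 \left(-94 + \frac{324}{7}\right) = 55 \left(- \frac{334}{7}\right) = - \frac{18370}{7}$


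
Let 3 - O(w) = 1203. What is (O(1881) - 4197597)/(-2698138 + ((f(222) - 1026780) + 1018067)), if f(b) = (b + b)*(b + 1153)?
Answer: 4198797/2096351 ≈ 2.0029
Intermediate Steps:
f(b) = 2*b*(1153 + b) (f(b) = (2*b)*(1153 + b) = 2*b*(1153 + b))
O(w) = -1200 (O(w) = 3 - 1*1203 = 3 - 1203 = -1200)
(O(1881) - 4197597)/(-2698138 + ((f(222) - 1026780) + 1018067)) = (-1200 - 4197597)/(-2698138 + ((2*222*(1153 + 222) - 1026780) + 1018067)) = -4198797/(-2698138 + ((2*222*1375 - 1026780) + 1018067)) = -4198797/(-2698138 + ((610500 - 1026780) + 1018067)) = -4198797/(-2698138 + (-416280 + 1018067)) = -4198797/(-2698138 + 601787) = -4198797/(-2096351) = -4198797*(-1/2096351) = 4198797/2096351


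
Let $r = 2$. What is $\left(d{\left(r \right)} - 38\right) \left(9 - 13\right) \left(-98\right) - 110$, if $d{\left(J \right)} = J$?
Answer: $-14222$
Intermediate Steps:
$\left(d{\left(r \right)} - 38\right) \left(9 - 13\right) \left(-98\right) - 110 = \left(2 - 38\right) \left(9 - 13\right) \left(-98\right) - 110 = \left(-36\right) \left(-4\right) \left(-98\right) - 110 = 144 \left(-98\right) - 110 = -14112 - 110 = -14222$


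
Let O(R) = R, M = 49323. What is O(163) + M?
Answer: 49486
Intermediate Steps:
O(163) + M = 163 + 49323 = 49486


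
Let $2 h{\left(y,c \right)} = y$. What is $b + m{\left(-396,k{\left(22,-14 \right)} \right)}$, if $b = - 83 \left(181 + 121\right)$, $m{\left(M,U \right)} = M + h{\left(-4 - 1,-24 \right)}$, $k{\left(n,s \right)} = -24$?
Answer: $- \frac{50929}{2} \approx -25465.0$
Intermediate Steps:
$h{\left(y,c \right)} = \frac{y}{2}$
$m{\left(M,U \right)} = - \frac{5}{2} + M$ ($m{\left(M,U \right)} = M + \frac{-4 - 1}{2} = M + \frac{1}{2} \left(-5\right) = M - \frac{5}{2} = - \frac{5}{2} + M$)
$b = -25066$ ($b = \left(-83\right) 302 = -25066$)
$b + m{\left(-396,k{\left(22,-14 \right)} \right)} = -25066 - \frac{797}{2} = - \frac{50929}{2}$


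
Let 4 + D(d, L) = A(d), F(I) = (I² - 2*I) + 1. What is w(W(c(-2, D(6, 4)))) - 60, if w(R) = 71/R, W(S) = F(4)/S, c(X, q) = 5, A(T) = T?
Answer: -185/9 ≈ -20.556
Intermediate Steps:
F(I) = 1 + I² - 2*I
D(d, L) = -4 + d
W(S) = 9/S (W(S) = (1 + 4² - 2*4)/S = (1 + 16 - 8)/S = 9/S)
w(W(c(-2, D(6, 4)))) - 60 = 71/((9/5)) - 60 = 71/((9*(⅕))) - 60 = 71/(9/5) - 60 = 71*(5/9) - 60 = 355/9 - 60 = -185/9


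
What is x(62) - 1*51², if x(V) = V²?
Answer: 1243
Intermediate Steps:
x(62) - 1*51² = 62² - 1*51² = 3844 - 1*2601 = 3844 - 2601 = 1243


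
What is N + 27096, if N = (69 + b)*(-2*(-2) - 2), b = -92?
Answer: 27050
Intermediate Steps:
N = -46 (N = (69 - 92)*(-2*(-2) - 2) = -23*(4 - 2) = -23*2 = -46)
N + 27096 = -46 + 27096 = 27050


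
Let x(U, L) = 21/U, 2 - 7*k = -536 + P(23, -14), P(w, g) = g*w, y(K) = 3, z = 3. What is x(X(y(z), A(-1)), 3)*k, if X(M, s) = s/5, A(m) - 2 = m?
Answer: 12900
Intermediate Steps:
A(m) = 2 + m
X(M, s) = s/5 (X(M, s) = s*(1/5) = s/5)
k = 860/7 (k = 2/7 - (-536 - 14*23)/7 = 2/7 - (-536 - 322)/7 = 2/7 - 1/7*(-858) = 2/7 + 858/7 = 860/7 ≈ 122.86)
x(X(y(z), A(-1)), 3)*k = (21/(((2 - 1)/5)))*(860/7) = (21/(((1/5)*1)))*(860/7) = (21/(1/5))*(860/7) = (21*5)*(860/7) = 105*(860/7) = 12900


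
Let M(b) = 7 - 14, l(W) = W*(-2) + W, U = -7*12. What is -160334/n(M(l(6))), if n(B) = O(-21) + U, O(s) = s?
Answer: 160334/105 ≈ 1527.0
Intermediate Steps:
U = -84
l(W) = -W (l(W) = -2*W + W = -W)
M(b) = -7
n(B) = -105 (n(B) = -21 - 84 = -105)
-160334/n(M(l(6))) = -160334/(-105) = -160334*(-1/105) = 160334/105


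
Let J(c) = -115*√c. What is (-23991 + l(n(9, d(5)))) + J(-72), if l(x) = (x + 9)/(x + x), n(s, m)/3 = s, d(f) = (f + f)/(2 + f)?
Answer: -71971/3 - 690*I*√2 ≈ -23990.0 - 975.81*I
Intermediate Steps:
d(f) = 2*f/(2 + f) (d(f) = (2*f)/(2 + f) = 2*f/(2 + f))
n(s, m) = 3*s
l(x) = (9 + x)/(2*x) (l(x) = (9 + x)/((2*x)) = (9 + x)*(1/(2*x)) = (9 + x)/(2*x))
(-23991 + l(n(9, d(5)))) + J(-72) = (-23991 + (9 + 3*9)/(2*((3*9)))) - 690*I*√2 = (-23991 + (½)*(9 + 27)/27) - 690*I*√2 = (-23991 + (½)*(1/27)*36) - 690*I*√2 = (-23991 + ⅔) - 690*I*√2 = -71971/3 - 690*I*√2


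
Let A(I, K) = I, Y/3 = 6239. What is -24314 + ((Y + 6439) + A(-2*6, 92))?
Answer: 830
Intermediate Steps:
Y = 18717 (Y = 3*6239 = 18717)
-24314 + ((Y + 6439) + A(-2*6, 92)) = -24314 + ((18717 + 6439) - 2*6) = -24314 + (25156 - 12) = -24314 + 25144 = 830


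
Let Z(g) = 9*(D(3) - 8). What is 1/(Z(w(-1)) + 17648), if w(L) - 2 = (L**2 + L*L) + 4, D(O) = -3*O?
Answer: 1/17495 ≈ 5.7159e-5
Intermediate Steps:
w(L) = 6 + 2*L**2 (w(L) = 2 + ((L**2 + L*L) + 4) = 2 + ((L**2 + L**2) + 4) = 2 + (2*L**2 + 4) = 2 + (4 + 2*L**2) = 6 + 2*L**2)
Z(g) = -153 (Z(g) = 9*(-3*3 - 8) = 9*(-9 - 8) = 9*(-17) = -153)
1/(Z(w(-1)) + 17648) = 1/(-153 + 17648) = 1/17495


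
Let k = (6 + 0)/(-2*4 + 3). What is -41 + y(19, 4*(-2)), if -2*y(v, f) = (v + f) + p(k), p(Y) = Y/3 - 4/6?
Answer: -1379/30 ≈ -45.967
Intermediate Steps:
k = -6/5 (k = 6/(-8 + 3) = 6/(-5) = 6*(-⅕) = -6/5 ≈ -1.2000)
p(Y) = -⅔ + Y/3 (p(Y) = Y*(⅓) - 4*⅙ = Y/3 - ⅔ = -⅔ + Y/3)
y(v, f) = 8/15 - f/2 - v/2 (y(v, f) = -((v + f) + (-⅔ + (⅓)*(-6/5)))/2 = -((f + v) + (-⅔ - ⅖))/2 = -((f + v) - 16/15)/2 = -(-16/15 + f + v)/2 = 8/15 - f/2 - v/2)
-41 + y(19, 4*(-2)) = -41 + (8/15 - 2*(-2) - ½*19) = -41 + (8/15 - ½*(-8) - 19/2) = -41 + (8/15 + 4 - 19/2) = -41 - 149/30 = -1379/30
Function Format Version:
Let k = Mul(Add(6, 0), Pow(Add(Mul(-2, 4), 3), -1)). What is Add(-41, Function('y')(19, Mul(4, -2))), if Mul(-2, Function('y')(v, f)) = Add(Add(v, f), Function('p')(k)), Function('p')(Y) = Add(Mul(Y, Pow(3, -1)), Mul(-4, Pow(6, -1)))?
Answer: Rational(-1379, 30) ≈ -45.967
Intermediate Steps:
k = Rational(-6, 5) (k = Mul(6, Pow(Add(-8, 3), -1)) = Mul(6, Pow(-5, -1)) = Mul(6, Rational(-1, 5)) = Rational(-6, 5) ≈ -1.2000)
Function('p')(Y) = Add(Rational(-2, 3), Mul(Rational(1, 3), Y)) (Function('p')(Y) = Add(Mul(Y, Rational(1, 3)), Mul(-4, Rational(1, 6))) = Add(Mul(Rational(1, 3), Y), Rational(-2, 3)) = Add(Rational(-2, 3), Mul(Rational(1, 3), Y)))
Function('y')(v, f) = Add(Rational(8, 15), Mul(Rational(-1, 2), f), Mul(Rational(-1, 2), v)) (Function('y')(v, f) = Mul(Rational(-1, 2), Add(Add(v, f), Add(Rational(-2, 3), Mul(Rational(1, 3), Rational(-6, 5))))) = Mul(Rational(-1, 2), Add(Add(f, v), Add(Rational(-2, 3), Rational(-2, 5)))) = Mul(Rational(-1, 2), Add(Add(f, v), Rational(-16, 15))) = Mul(Rational(-1, 2), Add(Rational(-16, 15), f, v)) = Add(Rational(8, 15), Mul(Rational(-1, 2), f), Mul(Rational(-1, 2), v)))
Add(-41, Function('y')(19, Mul(4, -2))) = Add(-41, Add(Rational(8, 15), Mul(Rational(-1, 2), Mul(4, -2)), Mul(Rational(-1, 2), 19))) = Add(-41, Add(Rational(8, 15), Mul(Rational(-1, 2), -8), Rational(-19, 2))) = Add(-41, Add(Rational(8, 15), 4, Rational(-19, 2))) = Add(-41, Rational(-149, 30)) = Rational(-1379, 30)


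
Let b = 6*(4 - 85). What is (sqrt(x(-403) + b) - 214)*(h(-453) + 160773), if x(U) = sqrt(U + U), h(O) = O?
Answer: -34308480 + 160320*sqrt(-486 + I*sqrt(806)) ≈ -3.4205e+7 + 3.5358e+6*I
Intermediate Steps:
b = -486 (b = 6*(-81) = -486)
x(U) = sqrt(2)*sqrt(U) (x(U) = sqrt(2*U) = sqrt(2)*sqrt(U))
(sqrt(x(-403) + b) - 214)*(h(-453) + 160773) = (sqrt(sqrt(2)*sqrt(-403) - 486) - 214)*(-453 + 160773) = (sqrt(sqrt(2)*(I*sqrt(403)) - 486) - 214)*160320 = (sqrt(I*sqrt(806) - 486) - 214)*160320 = (sqrt(-486 + I*sqrt(806)) - 214)*160320 = (-214 + sqrt(-486 + I*sqrt(806)))*160320 = -34308480 + 160320*sqrt(-486 + I*sqrt(806))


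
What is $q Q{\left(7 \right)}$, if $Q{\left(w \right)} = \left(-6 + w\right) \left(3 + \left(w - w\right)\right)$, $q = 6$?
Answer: $18$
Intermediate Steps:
$Q{\left(w \right)} = -18 + 3 w$ ($Q{\left(w \right)} = \left(-6 + w\right) \left(3 + 0\right) = \left(-6 + w\right) 3 = -18 + 3 w$)
$q Q{\left(7 \right)} = 6 \left(-18 + 3 \cdot 7\right) = 6 \left(-18 + 21\right) = 6 \cdot 3 = 18$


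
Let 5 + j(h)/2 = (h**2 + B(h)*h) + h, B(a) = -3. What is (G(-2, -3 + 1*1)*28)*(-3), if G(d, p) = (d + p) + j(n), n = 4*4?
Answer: -36456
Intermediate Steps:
n = 16
j(h) = -10 - 4*h + 2*h**2 (j(h) = -10 + 2*((h**2 - 3*h) + h) = -10 + 2*(h**2 - 2*h) = -10 + (-4*h + 2*h**2) = -10 - 4*h + 2*h**2)
G(d, p) = 438 + d + p (G(d, p) = (d + p) + (-10 - 4*16 + 2*16**2) = (d + p) + (-10 - 64 + 2*256) = (d + p) + (-10 - 64 + 512) = (d + p) + 438 = 438 + d + p)
(G(-2, -3 + 1*1)*28)*(-3) = ((438 - 2 + (-3 + 1*1))*28)*(-3) = ((438 - 2 + (-3 + 1))*28)*(-3) = ((438 - 2 - 2)*28)*(-3) = (434*28)*(-3) = 12152*(-3) = -36456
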